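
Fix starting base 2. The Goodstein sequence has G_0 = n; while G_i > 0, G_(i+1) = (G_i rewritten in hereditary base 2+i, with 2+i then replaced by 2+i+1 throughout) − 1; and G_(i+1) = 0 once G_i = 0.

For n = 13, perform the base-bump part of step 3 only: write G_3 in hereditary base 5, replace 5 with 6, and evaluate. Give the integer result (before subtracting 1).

step 0: 13 = 2^(2 + 1) + 2^2 + 1; sub 3 for 2: 3^(3 + 1) + 3^3 + 1; = 109; G_1 = 109−1 = 108
step 1: 108 = 3^(3 + 1) + 3^3; sub 4 for 3: 4^(4 + 1) + 4^4; = 1280; G_2 = 1280−1 = 1279
step 2: 1279 = 4^(4 + 1) + 3·4^3 + 3·4^2 + 3·4 + 3; sub 5 for 4: 5^(5 + 1) + 3·5^3 + 3·5^2 + 3·5 + 3; = 16093; G_3 = 16093−1 = 16092

280712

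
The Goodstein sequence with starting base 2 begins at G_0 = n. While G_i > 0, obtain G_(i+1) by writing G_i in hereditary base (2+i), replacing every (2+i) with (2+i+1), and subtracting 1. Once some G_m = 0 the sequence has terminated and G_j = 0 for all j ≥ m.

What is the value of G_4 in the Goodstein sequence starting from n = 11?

279937

i=0: 11 = 2^(2 + 1) + 2 + 1 (b=2); 2→3: 3^(3 + 1) + 3 + 1 = 85; 85−1 = 84
i=1: 84 = 3^(3 + 1) + 3 (b=3); 3→4: 4^(4 + 1) + 4 = 1028; 1028−1 = 1027
i=2: 1027 = 4^(4 + 1) + 3 (b=4); 4→5: 5^(5 + 1) + 3 = 15628; 15628−1 = 15627
i=3: 15627 = 5^(5 + 1) + 2 (b=5); 5→6: 6^(6 + 1) + 2 = 279938; 279938−1 = 279937
i=4: 279937 = 6^(6 + 1) + 1 (b=6); 6→7: 7^(7 + 1) + 1 = 5764802; 5764802−1 = 5764801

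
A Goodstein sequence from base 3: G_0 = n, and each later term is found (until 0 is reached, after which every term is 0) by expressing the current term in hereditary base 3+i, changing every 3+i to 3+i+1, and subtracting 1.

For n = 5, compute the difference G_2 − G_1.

0

(0) 5|_3 = 3 + 2 ↦ 4 + 2|_4 = 6 ⇒ 5
(1) 5|_4 = 4 + 1 ↦ 5 + 1|_5 = 6 ⇒ 5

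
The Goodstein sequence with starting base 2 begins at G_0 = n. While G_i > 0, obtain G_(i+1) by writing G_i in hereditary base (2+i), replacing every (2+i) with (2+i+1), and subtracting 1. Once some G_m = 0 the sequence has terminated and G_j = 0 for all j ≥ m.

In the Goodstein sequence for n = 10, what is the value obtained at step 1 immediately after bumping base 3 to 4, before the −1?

base 2: 10 = 2^(2 + 1) + 2; at 3: 3^(3 + 1) + 3 = 84; next = 83
base 3: 83 = 3^(3 + 1) + 2; at 4: 4^(4 + 1) + 2 = 1026; next = 1025

1026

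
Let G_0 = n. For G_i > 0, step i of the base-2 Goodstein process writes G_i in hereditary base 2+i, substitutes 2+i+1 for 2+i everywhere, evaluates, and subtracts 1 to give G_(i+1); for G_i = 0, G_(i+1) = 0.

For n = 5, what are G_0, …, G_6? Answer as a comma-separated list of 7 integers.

5, 27, 255, 467, 775, 1197, 1751

step 0: 5 = 2^2 + 1; sub 3 for 2: 3^3 + 1; = 28; G_1 = 28−1 = 27
step 1: 27 = 3^3; sub 4 for 3: 4^4; = 256; G_2 = 256−1 = 255
step 2: 255 = 3·4^3 + 3·4^2 + 3·4 + 3; sub 5 for 4: 3·5^3 + 3·5^2 + 3·5 + 3; = 468; G_3 = 468−1 = 467
step 3: 467 = 3·5^3 + 3·5^2 + 3·5 + 2; sub 6 for 5: 3·6^3 + 3·6^2 + 3·6 + 2; = 776; G_4 = 776−1 = 775
step 4: 775 = 3·6^3 + 3·6^2 + 3·6 + 1; sub 7 for 6: 3·7^3 + 3·7^2 + 3·7 + 1; = 1198; G_5 = 1198−1 = 1197
step 5: 1197 = 3·7^3 + 3·7^2 + 3·7; sub 8 for 7: 3·8^3 + 3·8^2 + 3·8; = 1752; G_6 = 1752−1 = 1751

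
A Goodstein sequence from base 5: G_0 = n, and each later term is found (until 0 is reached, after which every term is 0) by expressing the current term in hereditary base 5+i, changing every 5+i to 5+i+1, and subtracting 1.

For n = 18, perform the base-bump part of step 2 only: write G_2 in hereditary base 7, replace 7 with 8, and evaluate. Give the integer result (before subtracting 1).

[0] 18 ≡ 3·5 + 3 (base 5). Lift 6: 21. −1: 20.
[1] 20 ≡ 3·6 + 2 (base 6). Lift 7: 23. −1: 22.

25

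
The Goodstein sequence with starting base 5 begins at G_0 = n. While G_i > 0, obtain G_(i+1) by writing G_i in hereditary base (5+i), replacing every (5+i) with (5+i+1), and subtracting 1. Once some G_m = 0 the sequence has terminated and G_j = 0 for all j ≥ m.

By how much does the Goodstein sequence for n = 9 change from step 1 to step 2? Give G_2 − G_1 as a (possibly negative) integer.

0

base 5: 9 = 5 + 4; at 6: 6 + 4 = 10; next = 9
base 6: 9 = 6 + 3; at 7: 7 + 3 = 10; next = 9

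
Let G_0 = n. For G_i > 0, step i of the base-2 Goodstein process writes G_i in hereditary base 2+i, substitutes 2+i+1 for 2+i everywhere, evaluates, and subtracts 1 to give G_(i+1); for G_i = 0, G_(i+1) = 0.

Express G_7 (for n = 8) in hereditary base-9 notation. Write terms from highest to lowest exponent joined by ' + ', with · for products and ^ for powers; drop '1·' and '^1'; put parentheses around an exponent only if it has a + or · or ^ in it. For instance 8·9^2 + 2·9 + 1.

G_0 = 8. HB_2(8) = 2^(2 + 1). Bump = 81. G_1 = 80.
G_1 = 80. HB_3(80) = 2·3^3 + 2·3^2 + 2·3 + 2. Bump = 554. G_2 = 553.
G_2 = 553. HB_4(553) = 2·4^4 + 2·4^2 + 2·4 + 1. Bump = 6311. G_3 = 6310.
G_3 = 6310. HB_5(6310) = 2·5^5 + 2·5^2 + 2·5. Bump = 93396. G_4 = 93395.
G_4 = 93395. HB_6(93395) = 2·6^6 + 2·6^2 + 6 + 5. Bump = 1647196. G_5 = 1647195.
G_5 = 1647195. HB_7(1647195) = 2·7^7 + 2·7^2 + 7 + 4. Bump = 33554572. G_6 = 33554571.
G_6 = 33554571. HB_8(33554571) = 2·8^8 + 2·8^2 + 8 + 3. Bump = 774841152. G_7 = 774841151.
G_7 = 774841151. HB_9(774841151) = 2·9^9 + 2·9^2 + 9 + 2. Bump = 20000000212. G_8 = 20000000211.

2·9^9 + 2·9^2 + 9 + 2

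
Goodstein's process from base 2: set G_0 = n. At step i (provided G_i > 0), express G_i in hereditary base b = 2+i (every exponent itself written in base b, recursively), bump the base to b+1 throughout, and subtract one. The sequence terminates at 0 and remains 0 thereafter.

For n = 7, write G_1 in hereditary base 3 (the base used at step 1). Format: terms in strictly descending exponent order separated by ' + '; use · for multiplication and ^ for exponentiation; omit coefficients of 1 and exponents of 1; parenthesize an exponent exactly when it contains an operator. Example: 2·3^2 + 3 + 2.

3^3 + 3

7 —HB2→ 2^2 + 2 + 1 —bump→ 3^3 + 3 + 1 = 31 —(−1)→ 30
30 —HB3→ 3^3 + 3 —bump→ 4^4 + 4 = 260 —(−1)→ 259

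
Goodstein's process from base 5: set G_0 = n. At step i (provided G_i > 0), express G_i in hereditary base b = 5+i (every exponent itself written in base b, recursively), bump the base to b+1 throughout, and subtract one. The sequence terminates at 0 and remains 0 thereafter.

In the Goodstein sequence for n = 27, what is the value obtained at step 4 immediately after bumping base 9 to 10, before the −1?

G_0=27  [base 5] 5^2 + 2  →[5↦6]→  6^2 + 2 = 38  −1 ⇒ G_1=37
G_1=37  [base 6] 6^2 + 1  →[6↦7]→  7^2 + 1 = 50  −1 ⇒ G_2=49
G_2=49  [base 7] 7^2  →[7↦8]→  8^2 = 64  −1 ⇒ G_3=63
G_3=63  [base 8] 7·8 + 7  →[8↦9]→  7·9 + 7 = 70  −1 ⇒ G_4=69
G_4=69  [base 9] 7·9 + 6  →[9↦10]→  7·10 + 6 = 76  −1 ⇒ G_5=75

76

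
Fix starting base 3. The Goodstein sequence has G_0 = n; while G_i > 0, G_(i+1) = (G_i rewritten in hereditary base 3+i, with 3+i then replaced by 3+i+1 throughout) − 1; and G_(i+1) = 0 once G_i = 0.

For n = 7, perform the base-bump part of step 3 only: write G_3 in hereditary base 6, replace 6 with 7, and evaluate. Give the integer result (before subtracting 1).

7 —HB3→ 2·3 + 1 —bump→ 2·4 + 1 = 9 —(−1)→ 8
8 —HB4→ 2·4 —bump→ 2·5 = 10 —(−1)→ 9
9 —HB5→ 5 + 4 —bump→ 6 + 4 = 10 —(−1)→ 9
9 —HB6→ 6 + 3 —bump→ 7 + 3 = 10 —(−1)→ 9

10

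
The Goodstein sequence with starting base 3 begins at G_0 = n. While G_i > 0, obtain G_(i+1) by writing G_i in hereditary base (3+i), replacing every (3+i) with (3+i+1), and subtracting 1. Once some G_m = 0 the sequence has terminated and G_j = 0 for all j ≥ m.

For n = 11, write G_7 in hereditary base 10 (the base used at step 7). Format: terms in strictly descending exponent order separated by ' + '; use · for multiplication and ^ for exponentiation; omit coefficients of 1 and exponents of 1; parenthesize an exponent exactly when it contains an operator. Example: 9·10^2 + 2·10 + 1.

i=0: 11 = 3^2 + 2 (b=3); 3→4: 4^2 + 2 = 18; 18−1 = 17
i=1: 17 = 4^2 + 1 (b=4); 4→5: 5^2 + 1 = 26; 26−1 = 25
i=2: 25 = 5^2 (b=5); 5→6: 6^2 = 36; 36−1 = 35
i=3: 35 = 5·6 + 5 (b=6); 6→7: 5·7 + 5 = 40; 40−1 = 39
i=4: 39 = 5·7 + 4 (b=7); 7→8: 5·8 + 4 = 44; 44−1 = 43
i=5: 43 = 5·8 + 3 (b=8); 8→9: 5·9 + 3 = 48; 48−1 = 47
i=6: 47 = 5·9 + 2 (b=9); 9→10: 5·10 + 2 = 52; 52−1 = 51

5·10 + 1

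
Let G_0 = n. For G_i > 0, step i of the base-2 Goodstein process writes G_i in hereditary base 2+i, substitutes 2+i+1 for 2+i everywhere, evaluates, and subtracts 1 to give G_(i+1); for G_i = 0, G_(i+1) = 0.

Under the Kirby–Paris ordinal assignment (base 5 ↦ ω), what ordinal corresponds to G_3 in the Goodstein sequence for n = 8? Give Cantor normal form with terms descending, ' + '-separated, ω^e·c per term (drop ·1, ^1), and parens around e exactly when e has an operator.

ω^ω·2 + ω^2·2 + ω·2

G_0 = 8. HB_2(8) = 2^(2 + 1). Bump = 81. G_1 = 80.
G_1 = 80. HB_3(80) = 2·3^3 + 2·3^2 + 2·3 + 2. Bump = 554. G_2 = 553.
G_2 = 553. HB_4(553) = 2·4^4 + 2·4^2 + 2·4 + 1. Bump = 6311. G_3 = 6310.
G_3 = 6310. HB_5(6310) = 2·5^5 + 2·5^2 + 2·5. Bump = 93396. G_4 = 93395.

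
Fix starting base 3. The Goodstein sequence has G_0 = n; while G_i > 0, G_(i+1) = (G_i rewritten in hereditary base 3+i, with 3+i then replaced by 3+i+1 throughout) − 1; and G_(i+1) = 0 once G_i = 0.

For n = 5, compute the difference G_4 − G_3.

step 0: 5 = 3 + 2; sub 4 for 3: 4 + 2; = 6; G_1 = 6−1 = 5
step 1: 5 = 4 + 1; sub 5 for 4: 5 + 1; = 6; G_2 = 6−1 = 5
step 2: 5 = 5; sub 6 for 5: 6; = 6; G_3 = 6−1 = 5
step 3: 5 = 5; sub 7 for 6: 5; = 5; G_4 = 5−1 = 4

-1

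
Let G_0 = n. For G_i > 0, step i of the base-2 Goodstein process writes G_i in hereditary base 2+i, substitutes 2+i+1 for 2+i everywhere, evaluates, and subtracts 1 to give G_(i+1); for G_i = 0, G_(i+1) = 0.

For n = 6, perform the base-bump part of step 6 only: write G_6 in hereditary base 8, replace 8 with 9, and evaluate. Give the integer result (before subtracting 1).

332148

step 0: 6 = 2^2 + 2; sub 3 for 2: 3^3 + 3; = 30; G_1 = 30−1 = 29
step 1: 29 = 3^3 + 2; sub 4 for 3: 4^4 + 2; = 258; G_2 = 258−1 = 257
step 2: 257 = 4^4 + 1; sub 5 for 4: 5^5 + 1; = 3126; G_3 = 3126−1 = 3125
step 3: 3125 = 5^5; sub 6 for 5: 6^6; = 46656; G_4 = 46656−1 = 46655
step 4: 46655 = 5·6^5 + 5·6^4 + 5·6^3 + 5·6^2 + 5·6 + 5; sub 7 for 6: 5·7^5 + 5·7^4 + 5·7^3 + 5·7^2 + 5·7 + 5; = 98040; G_5 = 98040−1 = 98039
step 5: 98039 = 5·7^5 + 5·7^4 + 5·7^3 + 5·7^2 + 5·7 + 4; sub 8 for 7: 5·8^5 + 5·8^4 + 5·8^3 + 5·8^2 + 5·8 + 4; = 187244; G_6 = 187244−1 = 187243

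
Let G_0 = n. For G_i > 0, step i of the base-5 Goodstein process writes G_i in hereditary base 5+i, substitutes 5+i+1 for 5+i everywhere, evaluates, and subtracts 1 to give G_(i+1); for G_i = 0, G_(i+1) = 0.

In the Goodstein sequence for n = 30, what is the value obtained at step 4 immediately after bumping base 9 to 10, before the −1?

102

G_0 = 30. HB_5(30) = 5^2 + 5. Bump = 42. G_1 = 41.
G_1 = 41. HB_6(41) = 6^2 + 5. Bump = 54. G_2 = 53.
G_2 = 53. HB_7(53) = 7^2 + 4. Bump = 68. G_3 = 67.
G_3 = 67. HB_8(67) = 8^2 + 3. Bump = 84. G_4 = 83.
G_4 = 83. HB_9(83) = 9^2 + 2. Bump = 102. G_5 = 101.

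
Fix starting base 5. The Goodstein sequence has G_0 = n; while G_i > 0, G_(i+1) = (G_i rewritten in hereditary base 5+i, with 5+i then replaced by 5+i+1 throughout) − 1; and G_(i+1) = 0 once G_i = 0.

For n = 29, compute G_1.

39

i=0: 29 = 5^2 + 4 (b=5); 5→6: 6^2 + 4 = 40; 40−1 = 39
i=1: 39 = 6^2 + 3 (b=6); 6→7: 7^2 + 3 = 52; 52−1 = 51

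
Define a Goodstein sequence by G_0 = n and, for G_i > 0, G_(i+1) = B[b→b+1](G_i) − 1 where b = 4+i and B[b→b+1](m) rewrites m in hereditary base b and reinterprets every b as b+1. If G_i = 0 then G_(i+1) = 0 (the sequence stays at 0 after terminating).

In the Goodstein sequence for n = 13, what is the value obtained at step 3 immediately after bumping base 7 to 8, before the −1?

base 4: 13 = 3·4 + 1; at 5: 3·5 + 1 = 16; next = 15
base 5: 15 = 3·5; at 6: 3·6 = 18; next = 17
base 6: 17 = 2·6 + 5; at 7: 2·7 + 5 = 19; next = 18
base 7: 18 = 2·7 + 4; at 8: 2·8 + 4 = 20; next = 19

20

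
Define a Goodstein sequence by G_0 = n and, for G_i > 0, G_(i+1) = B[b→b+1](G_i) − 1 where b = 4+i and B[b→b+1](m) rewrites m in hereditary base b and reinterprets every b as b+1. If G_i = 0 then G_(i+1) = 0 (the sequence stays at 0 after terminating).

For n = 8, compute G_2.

8 —HB4→ 2·4 —bump→ 2·5 = 10 —(−1)→ 9
9 —HB5→ 5 + 4 —bump→ 6 + 4 = 10 —(−1)→ 9

9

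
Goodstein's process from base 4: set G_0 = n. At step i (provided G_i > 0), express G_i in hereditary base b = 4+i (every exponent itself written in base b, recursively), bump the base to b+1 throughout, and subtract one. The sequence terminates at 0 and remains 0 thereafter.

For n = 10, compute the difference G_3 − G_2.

1

G_0=10  [base 4] 2·4 + 2  →[4↦5]→  2·5 + 2 = 12  −1 ⇒ G_1=11
G_1=11  [base 5] 2·5 + 1  →[5↦6]→  2·6 + 1 = 13  −1 ⇒ G_2=12
G_2=12  [base 6] 2·6  →[6↦7]→  2·7 = 14  −1 ⇒ G_3=13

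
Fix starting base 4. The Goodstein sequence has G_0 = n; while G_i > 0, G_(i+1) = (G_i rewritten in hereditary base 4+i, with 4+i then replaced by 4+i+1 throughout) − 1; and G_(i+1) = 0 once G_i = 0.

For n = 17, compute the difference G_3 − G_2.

4

G_0=17  [base 4] 4^2 + 1  →[4↦5]→  5^2 + 1 = 26  −1 ⇒ G_1=25
G_1=25  [base 5] 5^2  →[5↦6]→  6^2 = 36  −1 ⇒ G_2=35
G_2=35  [base 6] 5·6 + 5  →[6↦7]→  5·7 + 5 = 40  −1 ⇒ G_3=39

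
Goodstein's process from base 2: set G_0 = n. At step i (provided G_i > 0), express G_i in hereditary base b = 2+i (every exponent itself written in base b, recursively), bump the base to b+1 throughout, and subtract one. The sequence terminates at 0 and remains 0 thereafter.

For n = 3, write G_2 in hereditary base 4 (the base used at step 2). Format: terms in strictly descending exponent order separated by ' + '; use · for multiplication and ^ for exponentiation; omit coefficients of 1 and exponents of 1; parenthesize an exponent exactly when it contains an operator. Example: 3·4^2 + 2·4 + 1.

(0) 3|_2 = 2 + 1 ↦ 3 + 1|_3 = 4 ⇒ 3
(1) 3|_3 = 3 ↦ 4|_4 = 4 ⇒ 3
(2) 3|_4 = 3 ↦ 3|_5 = 3 ⇒ 2

3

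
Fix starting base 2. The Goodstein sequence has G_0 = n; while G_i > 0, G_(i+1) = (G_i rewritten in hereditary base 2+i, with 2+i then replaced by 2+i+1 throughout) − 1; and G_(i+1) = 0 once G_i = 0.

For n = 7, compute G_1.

G_0=7  [base 2] 2^2 + 2 + 1  →[2↦3]→  3^3 + 3 + 1 = 31  −1 ⇒ G_1=30
G_1=30  [base 3] 3^3 + 3  →[3↦4]→  4^4 + 4 = 260  −1 ⇒ G_2=259

30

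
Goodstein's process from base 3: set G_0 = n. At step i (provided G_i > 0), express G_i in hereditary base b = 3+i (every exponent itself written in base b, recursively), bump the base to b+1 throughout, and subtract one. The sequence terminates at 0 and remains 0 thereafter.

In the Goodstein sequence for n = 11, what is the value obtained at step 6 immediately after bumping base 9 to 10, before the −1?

i=0: 11 = 3^2 + 2 (b=3); 3→4: 4^2 + 2 = 18; 18−1 = 17
i=1: 17 = 4^2 + 1 (b=4); 4→5: 5^2 + 1 = 26; 26−1 = 25
i=2: 25 = 5^2 (b=5); 5→6: 6^2 = 36; 36−1 = 35
i=3: 35 = 5·6 + 5 (b=6); 6→7: 5·7 + 5 = 40; 40−1 = 39
i=4: 39 = 5·7 + 4 (b=7); 7→8: 5·8 + 4 = 44; 44−1 = 43
i=5: 43 = 5·8 + 3 (b=8); 8→9: 5·9 + 3 = 48; 48−1 = 47
i=6: 47 = 5·9 + 2 (b=9); 9→10: 5·10 + 2 = 52; 52−1 = 51

52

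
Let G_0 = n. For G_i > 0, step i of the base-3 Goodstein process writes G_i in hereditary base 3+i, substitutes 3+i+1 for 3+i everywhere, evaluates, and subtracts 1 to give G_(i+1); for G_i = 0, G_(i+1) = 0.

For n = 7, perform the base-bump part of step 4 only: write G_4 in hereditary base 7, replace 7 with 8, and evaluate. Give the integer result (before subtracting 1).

G_0=7  [base 3] 2·3 + 1  →[3↦4]→  2·4 + 1 = 9  −1 ⇒ G_1=8
G_1=8  [base 4] 2·4  →[4↦5]→  2·5 = 10  −1 ⇒ G_2=9
G_2=9  [base 5] 5 + 4  →[5↦6]→  6 + 4 = 10  −1 ⇒ G_3=9
G_3=9  [base 6] 6 + 3  →[6↦7]→  7 + 3 = 10  −1 ⇒ G_4=9
G_4=9  [base 7] 7 + 2  →[7↦8]→  8 + 2 = 10  −1 ⇒ G_5=9

10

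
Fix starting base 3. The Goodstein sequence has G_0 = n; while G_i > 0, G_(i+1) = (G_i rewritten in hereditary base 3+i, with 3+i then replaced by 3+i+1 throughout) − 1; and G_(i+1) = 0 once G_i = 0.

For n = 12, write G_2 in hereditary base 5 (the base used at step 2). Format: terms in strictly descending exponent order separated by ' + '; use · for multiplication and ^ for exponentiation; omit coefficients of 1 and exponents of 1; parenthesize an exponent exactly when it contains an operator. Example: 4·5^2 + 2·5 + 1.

12 —HB3→ 3^2 + 3 —bump→ 4^2 + 4 = 20 —(−1)→ 19
19 —HB4→ 4^2 + 3 —bump→ 5^2 + 3 = 28 —(−1)→ 27

5^2 + 2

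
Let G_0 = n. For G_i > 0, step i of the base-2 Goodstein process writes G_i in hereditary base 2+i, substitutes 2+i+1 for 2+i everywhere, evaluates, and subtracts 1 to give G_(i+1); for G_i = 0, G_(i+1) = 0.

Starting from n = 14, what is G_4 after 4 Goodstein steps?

326591

step 0: 14 = 2^(2 + 1) + 2^2 + 2; sub 3 for 2: 3^(3 + 1) + 3^3 + 3; = 111; G_1 = 111−1 = 110
step 1: 110 = 3^(3 + 1) + 3^3 + 2; sub 4 for 3: 4^(4 + 1) + 4^4 + 2; = 1282; G_2 = 1282−1 = 1281
step 2: 1281 = 4^(4 + 1) + 4^4 + 1; sub 5 for 4: 5^(5 + 1) + 5^5 + 1; = 18751; G_3 = 18751−1 = 18750
step 3: 18750 = 5^(5 + 1) + 5^5; sub 6 for 5: 6^(6 + 1) + 6^6; = 326592; G_4 = 326592−1 = 326591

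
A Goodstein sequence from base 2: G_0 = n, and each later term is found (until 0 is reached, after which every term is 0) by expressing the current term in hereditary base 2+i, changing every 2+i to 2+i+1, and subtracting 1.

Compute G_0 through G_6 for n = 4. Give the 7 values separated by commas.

4, 26, 41, 60, 83, 109, 139

step 0: 4 = 2^2; sub 3 for 2: 3^3; = 27; G_1 = 27−1 = 26
step 1: 26 = 2·3^2 + 2·3 + 2; sub 4 for 3: 2·4^2 + 2·4 + 2; = 42; G_2 = 42−1 = 41
step 2: 41 = 2·4^2 + 2·4 + 1; sub 5 for 4: 2·5^2 + 2·5 + 1; = 61; G_3 = 61−1 = 60
step 3: 60 = 2·5^2 + 2·5; sub 6 for 5: 2·6^2 + 2·6; = 84; G_4 = 84−1 = 83
step 4: 83 = 2·6^2 + 6 + 5; sub 7 for 6: 2·7^2 + 7 + 5; = 110; G_5 = 110−1 = 109
step 5: 109 = 2·7^2 + 7 + 4; sub 8 for 7: 2·8^2 + 8 + 4; = 140; G_6 = 140−1 = 139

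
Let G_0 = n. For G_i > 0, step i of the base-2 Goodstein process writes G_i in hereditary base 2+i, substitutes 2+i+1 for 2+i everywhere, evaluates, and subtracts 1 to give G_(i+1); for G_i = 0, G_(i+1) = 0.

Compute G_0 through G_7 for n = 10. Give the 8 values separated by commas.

(0) 10|_2 = 2^(2 + 1) + 2 ↦ 3^(3 + 1) + 3|_3 = 84 ⇒ 83
(1) 83|_3 = 3^(3 + 1) + 2 ↦ 4^(4 + 1) + 2|_4 = 1026 ⇒ 1025
(2) 1025|_4 = 4^(4 + 1) + 1 ↦ 5^(5 + 1) + 1|_5 = 15626 ⇒ 15625
(3) 15625|_5 = 5^(5 + 1) ↦ 6^(6 + 1)|_6 = 279936 ⇒ 279935
(4) 279935|_6 = 5·6^6 + 5·6^5 + 5·6^4 + 5·6^3 + 5·6^2 + 5·6 + 5 ↦ 5·7^7 + 5·7^5 + 5·7^4 + 5·7^3 + 5·7^2 + 5·7 + 5|_7 = 4215755 ⇒ 4215754
(5) 4215754|_7 = 5·7^7 + 5·7^5 + 5·7^4 + 5·7^3 + 5·7^2 + 5·7 + 4 ↦ 5·8^8 + 5·8^5 + 5·8^4 + 5·8^3 + 5·8^2 + 5·8 + 4|_8 = 84073324 ⇒ 84073323
(6) 84073323|_8 = 5·8^8 + 5·8^5 + 5·8^4 + 5·8^3 + 5·8^2 + 5·8 + 3 ↦ 5·9^9 + 5·9^5 + 5·9^4 + 5·9^3 + 5·9^2 + 5·9 + 3|_9 = 1937434593 ⇒ 1937434592

10, 83, 1025, 15625, 279935, 4215754, 84073323, 1937434592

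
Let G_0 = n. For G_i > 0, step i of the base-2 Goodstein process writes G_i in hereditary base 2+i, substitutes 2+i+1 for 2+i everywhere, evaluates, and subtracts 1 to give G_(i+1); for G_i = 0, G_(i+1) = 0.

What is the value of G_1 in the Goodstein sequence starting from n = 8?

80

[0] 8 ≡ 2^(2 + 1) (base 2). Lift 3: 81. −1: 80.
[1] 80 ≡ 2·3^3 + 2·3^2 + 2·3 + 2 (base 3). Lift 4: 554. −1: 553.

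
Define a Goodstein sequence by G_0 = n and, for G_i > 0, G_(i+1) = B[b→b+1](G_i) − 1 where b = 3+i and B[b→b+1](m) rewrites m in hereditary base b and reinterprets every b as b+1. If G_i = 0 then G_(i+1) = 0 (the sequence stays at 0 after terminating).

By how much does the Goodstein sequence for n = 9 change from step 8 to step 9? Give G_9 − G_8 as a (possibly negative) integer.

1

9 —HB3→ 3^2 —bump→ 4^2 = 16 —(−1)→ 15
15 —HB4→ 3·4 + 3 —bump→ 3·5 + 3 = 18 —(−1)→ 17
17 —HB5→ 3·5 + 2 —bump→ 3·6 + 2 = 20 —(−1)→ 19
19 —HB6→ 3·6 + 1 —bump→ 3·7 + 1 = 22 —(−1)→ 21
21 —HB7→ 3·7 —bump→ 3·8 = 24 —(−1)→ 23
23 —HB8→ 2·8 + 7 —bump→ 2·9 + 7 = 25 —(−1)→ 24
24 —HB9→ 2·9 + 6 —bump→ 2·10 + 6 = 26 —(−1)→ 25
25 —HB10→ 2·10 + 5 —bump→ 2·11 + 5 = 27 —(−1)→ 26
26 —HB11→ 2·11 + 4 —bump→ 2·12 + 4 = 28 —(−1)→ 27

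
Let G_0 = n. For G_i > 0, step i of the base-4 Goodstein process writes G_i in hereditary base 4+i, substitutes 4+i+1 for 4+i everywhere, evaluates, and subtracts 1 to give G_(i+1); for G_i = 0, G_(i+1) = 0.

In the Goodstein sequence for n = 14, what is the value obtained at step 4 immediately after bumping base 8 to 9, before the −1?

23

i=0: 14 = 3·4 + 2 (b=4); 4→5: 3·5 + 2 = 17; 17−1 = 16
i=1: 16 = 3·5 + 1 (b=5); 5→6: 3·6 + 1 = 19; 19−1 = 18
i=2: 18 = 3·6 (b=6); 6→7: 3·7 = 21; 21−1 = 20
i=3: 20 = 2·7 + 6 (b=7); 7→8: 2·8 + 6 = 22; 22−1 = 21
i=4: 21 = 2·8 + 5 (b=8); 8→9: 2·9 + 5 = 23; 23−1 = 22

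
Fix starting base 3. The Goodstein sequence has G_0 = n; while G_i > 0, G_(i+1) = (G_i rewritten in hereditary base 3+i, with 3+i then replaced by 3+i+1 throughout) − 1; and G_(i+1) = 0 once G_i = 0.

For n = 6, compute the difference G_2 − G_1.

0

base 3: 6 = 2·3; at 4: 2·4 = 8; next = 7
base 4: 7 = 4 + 3; at 5: 5 + 3 = 8; next = 7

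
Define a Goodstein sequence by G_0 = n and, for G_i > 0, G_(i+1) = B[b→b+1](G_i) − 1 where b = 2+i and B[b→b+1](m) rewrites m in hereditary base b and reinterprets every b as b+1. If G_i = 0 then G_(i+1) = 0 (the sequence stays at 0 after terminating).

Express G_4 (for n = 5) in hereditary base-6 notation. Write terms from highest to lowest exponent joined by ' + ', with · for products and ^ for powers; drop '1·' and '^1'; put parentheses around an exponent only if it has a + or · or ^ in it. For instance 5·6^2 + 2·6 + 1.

5 —HB2→ 2^2 + 1 —bump→ 3^3 + 1 = 28 —(−1)→ 27
27 —HB3→ 3^3 —bump→ 4^4 = 256 —(−1)→ 255
255 —HB4→ 3·4^3 + 3·4^2 + 3·4 + 3 —bump→ 3·5^3 + 3·5^2 + 3·5 + 3 = 468 —(−1)→ 467
467 —HB5→ 3·5^3 + 3·5^2 + 3·5 + 2 —bump→ 3·6^3 + 3·6^2 + 3·6 + 2 = 776 —(−1)→ 775

3·6^3 + 3·6^2 + 3·6 + 1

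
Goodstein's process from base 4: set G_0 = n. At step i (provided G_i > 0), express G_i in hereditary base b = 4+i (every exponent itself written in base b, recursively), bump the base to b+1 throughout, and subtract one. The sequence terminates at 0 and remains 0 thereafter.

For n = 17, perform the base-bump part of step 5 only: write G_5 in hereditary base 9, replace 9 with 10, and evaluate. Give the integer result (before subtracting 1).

step 0: 17 = 4^2 + 1; sub 5 for 4: 5^2 + 1; = 26; G_1 = 26−1 = 25
step 1: 25 = 5^2; sub 6 for 5: 6^2; = 36; G_2 = 36−1 = 35
step 2: 35 = 5·6 + 5; sub 7 for 6: 5·7 + 5; = 40; G_3 = 40−1 = 39
step 3: 39 = 5·7 + 4; sub 8 for 7: 5·8 + 4; = 44; G_4 = 44−1 = 43
step 4: 43 = 5·8 + 3; sub 9 for 8: 5·9 + 3; = 48; G_5 = 48−1 = 47

52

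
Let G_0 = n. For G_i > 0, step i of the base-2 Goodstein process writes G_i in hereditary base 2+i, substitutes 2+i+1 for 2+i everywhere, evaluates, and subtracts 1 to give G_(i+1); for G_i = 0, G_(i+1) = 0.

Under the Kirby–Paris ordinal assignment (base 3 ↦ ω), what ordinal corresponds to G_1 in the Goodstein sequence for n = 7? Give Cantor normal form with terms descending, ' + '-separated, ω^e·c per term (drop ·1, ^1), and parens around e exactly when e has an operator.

7 —HB2→ 2^2 + 2 + 1 —bump→ 3^3 + 3 + 1 = 31 —(−1)→ 30
30 —HB3→ 3^3 + 3 —bump→ 4^4 + 4 = 260 —(−1)→ 259

ω^ω + ω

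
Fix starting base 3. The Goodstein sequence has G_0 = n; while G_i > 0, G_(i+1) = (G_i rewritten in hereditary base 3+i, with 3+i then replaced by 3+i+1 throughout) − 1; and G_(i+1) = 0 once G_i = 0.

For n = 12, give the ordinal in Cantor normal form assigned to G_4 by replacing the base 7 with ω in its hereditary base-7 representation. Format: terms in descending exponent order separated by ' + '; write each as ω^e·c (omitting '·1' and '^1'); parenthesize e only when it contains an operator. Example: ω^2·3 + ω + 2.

ω^2

(0) 12|_3 = 3^2 + 3 ↦ 4^2 + 4|_4 = 20 ⇒ 19
(1) 19|_4 = 4^2 + 3 ↦ 5^2 + 3|_5 = 28 ⇒ 27
(2) 27|_5 = 5^2 + 2 ↦ 6^2 + 2|_6 = 38 ⇒ 37
(3) 37|_6 = 6^2 + 1 ↦ 7^2 + 1|_7 = 50 ⇒ 49
(4) 49|_7 = 7^2 ↦ 8^2|_8 = 64 ⇒ 63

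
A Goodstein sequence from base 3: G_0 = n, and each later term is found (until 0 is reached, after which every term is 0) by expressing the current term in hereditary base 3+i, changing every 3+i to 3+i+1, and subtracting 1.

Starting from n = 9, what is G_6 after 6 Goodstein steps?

24

(0) 9|_3 = 3^2 ↦ 4^2|_4 = 16 ⇒ 15
(1) 15|_4 = 3·4 + 3 ↦ 3·5 + 3|_5 = 18 ⇒ 17
(2) 17|_5 = 3·5 + 2 ↦ 3·6 + 2|_6 = 20 ⇒ 19
(3) 19|_6 = 3·6 + 1 ↦ 3·7 + 1|_7 = 22 ⇒ 21
(4) 21|_7 = 3·7 ↦ 3·8|_8 = 24 ⇒ 23
(5) 23|_8 = 2·8 + 7 ↦ 2·9 + 7|_9 = 25 ⇒ 24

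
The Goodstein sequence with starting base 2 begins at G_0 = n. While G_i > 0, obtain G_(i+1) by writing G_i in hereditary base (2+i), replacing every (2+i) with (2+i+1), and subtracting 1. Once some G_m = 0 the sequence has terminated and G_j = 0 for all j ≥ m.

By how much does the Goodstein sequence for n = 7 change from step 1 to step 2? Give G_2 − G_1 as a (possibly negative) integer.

229

7 —HB2→ 2^2 + 2 + 1 —bump→ 3^3 + 3 + 1 = 31 —(−1)→ 30
30 —HB3→ 3^3 + 3 —bump→ 4^4 + 4 = 260 —(−1)→ 259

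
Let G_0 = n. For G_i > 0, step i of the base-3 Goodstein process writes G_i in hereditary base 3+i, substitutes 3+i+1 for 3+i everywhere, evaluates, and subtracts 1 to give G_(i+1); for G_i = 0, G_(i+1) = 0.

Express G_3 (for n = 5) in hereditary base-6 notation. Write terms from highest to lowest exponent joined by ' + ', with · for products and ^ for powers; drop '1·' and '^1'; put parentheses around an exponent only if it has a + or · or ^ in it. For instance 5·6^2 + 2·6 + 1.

[0] 5 ≡ 3 + 2 (base 3). Lift 4: 6. −1: 5.
[1] 5 ≡ 4 + 1 (base 4). Lift 5: 6. −1: 5.
[2] 5 ≡ 5 (base 5). Lift 6: 6. −1: 5.
[3] 5 ≡ 5 (base 6). Lift 7: 5. −1: 4.

5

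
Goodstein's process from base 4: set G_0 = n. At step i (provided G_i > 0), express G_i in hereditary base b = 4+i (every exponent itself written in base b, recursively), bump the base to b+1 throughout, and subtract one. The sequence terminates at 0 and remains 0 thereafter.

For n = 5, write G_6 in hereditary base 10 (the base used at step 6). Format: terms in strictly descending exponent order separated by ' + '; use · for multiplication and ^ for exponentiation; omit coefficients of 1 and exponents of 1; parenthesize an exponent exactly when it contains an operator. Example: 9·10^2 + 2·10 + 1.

1

(0) 5|_4 = 4 + 1 ↦ 5 + 1|_5 = 6 ⇒ 5
(1) 5|_5 = 5 ↦ 6|_6 = 6 ⇒ 5
(2) 5|_6 = 5 ↦ 5|_7 = 5 ⇒ 4
(3) 4|_7 = 4 ↦ 4|_8 = 4 ⇒ 3
(4) 3|_8 = 3 ↦ 3|_9 = 3 ⇒ 2
(5) 2|_9 = 2 ↦ 2|_10 = 2 ⇒ 1
(6) 1|_10 = 1 ↦ 1|_11 = 1 ⇒ 0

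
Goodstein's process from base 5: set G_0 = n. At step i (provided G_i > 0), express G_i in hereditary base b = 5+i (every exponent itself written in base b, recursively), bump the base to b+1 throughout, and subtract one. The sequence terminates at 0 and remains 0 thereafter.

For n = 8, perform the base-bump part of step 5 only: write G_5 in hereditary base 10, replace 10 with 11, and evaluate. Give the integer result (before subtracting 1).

7

G_0 = 8. HB_5(8) = 5 + 3. Bump = 9. G_1 = 8.
G_1 = 8. HB_6(8) = 6 + 2. Bump = 9. G_2 = 8.
G_2 = 8. HB_7(8) = 7 + 1. Bump = 9. G_3 = 8.
G_3 = 8. HB_8(8) = 8. Bump = 9. G_4 = 8.
G_4 = 8. HB_9(8) = 8. Bump = 8. G_5 = 7.
G_5 = 7. HB_10(7) = 7. Bump = 7. G_6 = 6.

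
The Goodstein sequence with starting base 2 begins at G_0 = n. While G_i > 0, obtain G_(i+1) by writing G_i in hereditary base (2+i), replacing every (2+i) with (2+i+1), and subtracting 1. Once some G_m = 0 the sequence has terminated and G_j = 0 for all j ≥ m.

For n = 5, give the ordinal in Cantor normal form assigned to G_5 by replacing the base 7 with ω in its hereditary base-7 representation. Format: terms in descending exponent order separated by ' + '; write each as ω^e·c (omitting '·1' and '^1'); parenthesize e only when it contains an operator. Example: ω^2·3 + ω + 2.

(0) 5|_2 = 2^2 + 1 ↦ 3^3 + 1|_3 = 28 ⇒ 27
(1) 27|_3 = 3^3 ↦ 4^4|_4 = 256 ⇒ 255
(2) 255|_4 = 3·4^3 + 3·4^2 + 3·4 + 3 ↦ 3·5^3 + 3·5^2 + 3·5 + 3|_5 = 468 ⇒ 467
(3) 467|_5 = 3·5^3 + 3·5^2 + 3·5 + 2 ↦ 3·6^3 + 3·6^2 + 3·6 + 2|_6 = 776 ⇒ 775
(4) 775|_6 = 3·6^3 + 3·6^2 + 3·6 + 1 ↦ 3·7^3 + 3·7^2 + 3·7 + 1|_7 = 1198 ⇒ 1197

ω^3·3 + ω^2·3 + ω·3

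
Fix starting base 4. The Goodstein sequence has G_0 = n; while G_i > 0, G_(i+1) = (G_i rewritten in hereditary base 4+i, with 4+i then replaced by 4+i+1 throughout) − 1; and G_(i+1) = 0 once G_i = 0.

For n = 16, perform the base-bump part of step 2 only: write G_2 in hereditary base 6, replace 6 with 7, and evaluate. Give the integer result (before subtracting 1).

31

[0] 16 ≡ 4^2 (base 4). Lift 5: 25. −1: 24.
[1] 24 ≡ 4·5 + 4 (base 5). Lift 6: 28. −1: 27.
[2] 27 ≡ 4·6 + 3 (base 6). Lift 7: 31. −1: 30.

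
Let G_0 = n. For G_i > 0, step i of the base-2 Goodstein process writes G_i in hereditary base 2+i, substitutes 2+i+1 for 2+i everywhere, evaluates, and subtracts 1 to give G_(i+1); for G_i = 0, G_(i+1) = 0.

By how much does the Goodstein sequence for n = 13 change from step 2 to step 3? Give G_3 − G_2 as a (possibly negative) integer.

14813

i=0: 13 = 2^(2 + 1) + 2^2 + 1 (b=2); 2→3: 3^(3 + 1) + 3^3 + 1 = 109; 109−1 = 108
i=1: 108 = 3^(3 + 1) + 3^3 (b=3); 3→4: 4^(4 + 1) + 4^4 = 1280; 1280−1 = 1279
i=2: 1279 = 4^(4 + 1) + 3·4^3 + 3·4^2 + 3·4 + 3 (b=4); 4→5: 5^(5 + 1) + 3·5^3 + 3·5^2 + 3·5 + 3 = 16093; 16093−1 = 16092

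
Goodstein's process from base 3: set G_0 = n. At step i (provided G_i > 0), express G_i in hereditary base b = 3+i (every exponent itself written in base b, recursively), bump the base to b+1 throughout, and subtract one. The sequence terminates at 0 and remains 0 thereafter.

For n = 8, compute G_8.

11

G_0 = 8. HB_3(8) = 2·3 + 2. Bump = 10. G_1 = 9.
G_1 = 9. HB_4(9) = 2·4 + 1. Bump = 11. G_2 = 10.
G_2 = 10. HB_5(10) = 2·5. Bump = 12. G_3 = 11.
G_3 = 11. HB_6(11) = 6 + 5. Bump = 12. G_4 = 11.
G_4 = 11. HB_7(11) = 7 + 4. Bump = 12. G_5 = 11.
G_5 = 11. HB_8(11) = 8 + 3. Bump = 12. G_6 = 11.
G_6 = 11. HB_9(11) = 9 + 2. Bump = 12. G_7 = 11.
G_7 = 11. HB_10(11) = 10 + 1. Bump = 12. G_8 = 11.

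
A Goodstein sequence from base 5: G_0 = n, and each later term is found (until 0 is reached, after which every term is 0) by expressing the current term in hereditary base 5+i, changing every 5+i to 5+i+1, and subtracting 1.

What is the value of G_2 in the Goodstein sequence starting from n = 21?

step 0: 21 = 4·5 + 1; sub 6 for 5: 4·6 + 1; = 25; G_1 = 25−1 = 24
step 1: 24 = 4·6; sub 7 for 6: 4·7; = 28; G_2 = 28−1 = 27
step 2: 27 = 3·7 + 6; sub 8 for 7: 3·8 + 6; = 30; G_3 = 30−1 = 29

27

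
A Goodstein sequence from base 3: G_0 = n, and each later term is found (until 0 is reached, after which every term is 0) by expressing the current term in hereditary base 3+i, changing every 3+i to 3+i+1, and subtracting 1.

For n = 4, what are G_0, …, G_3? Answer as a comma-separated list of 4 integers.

4, 4, 4, 3

base 3: 4 = 3 + 1; at 4: 4 + 1 = 5; next = 4
base 4: 4 = 4; at 5: 5 = 5; next = 4
base 5: 4 = 4; at 6: 4 = 4; next = 3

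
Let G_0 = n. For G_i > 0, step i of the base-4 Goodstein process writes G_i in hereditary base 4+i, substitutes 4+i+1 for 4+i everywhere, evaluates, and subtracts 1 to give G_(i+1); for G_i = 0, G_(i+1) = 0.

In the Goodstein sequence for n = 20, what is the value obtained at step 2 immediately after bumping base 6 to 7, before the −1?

52

step 0: 20 = 4^2 + 4; sub 5 for 4: 5^2 + 5; = 30; G_1 = 30−1 = 29
step 1: 29 = 5^2 + 4; sub 6 for 5: 6^2 + 4; = 40; G_2 = 40−1 = 39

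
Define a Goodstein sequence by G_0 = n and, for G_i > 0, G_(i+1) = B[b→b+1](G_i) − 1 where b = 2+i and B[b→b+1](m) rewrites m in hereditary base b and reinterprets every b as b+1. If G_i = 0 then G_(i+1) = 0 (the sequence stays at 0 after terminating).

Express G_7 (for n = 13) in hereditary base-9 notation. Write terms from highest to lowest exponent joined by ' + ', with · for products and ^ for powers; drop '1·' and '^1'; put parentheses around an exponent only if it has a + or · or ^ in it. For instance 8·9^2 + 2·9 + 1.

9^(9 + 1) + 3·9^3 + 3·9^2 + 2·9 + 6

step 0: 13 = 2^(2 + 1) + 2^2 + 1; sub 3 for 2: 3^(3 + 1) + 3^3 + 1; = 109; G_1 = 109−1 = 108
step 1: 108 = 3^(3 + 1) + 3^3; sub 4 for 3: 4^(4 + 1) + 4^4; = 1280; G_2 = 1280−1 = 1279
step 2: 1279 = 4^(4 + 1) + 3·4^3 + 3·4^2 + 3·4 + 3; sub 5 for 4: 5^(5 + 1) + 3·5^3 + 3·5^2 + 3·5 + 3; = 16093; G_3 = 16093−1 = 16092
step 3: 16092 = 5^(5 + 1) + 3·5^3 + 3·5^2 + 3·5 + 2; sub 6 for 5: 6^(6 + 1) + 3·6^3 + 3·6^2 + 3·6 + 2; = 280712; G_4 = 280712−1 = 280711
step 4: 280711 = 6^(6 + 1) + 3·6^3 + 3·6^2 + 3·6 + 1; sub 7 for 6: 7^(7 + 1) + 3·7^3 + 3·7^2 + 3·7 + 1; = 5765999; G_5 = 5765999−1 = 5765998
step 5: 5765998 = 7^(7 + 1) + 3·7^3 + 3·7^2 + 3·7; sub 8 for 7: 8^(8 + 1) + 3·8^3 + 3·8^2 + 3·8; = 134219480; G_6 = 134219480−1 = 134219479
step 6: 134219479 = 8^(8 + 1) + 3·8^3 + 3·8^2 + 2·8 + 7; sub 9 for 8: 9^(9 + 1) + 3·9^3 + 3·9^2 + 2·9 + 7; = 3486786856; G_7 = 3486786856−1 = 3486786855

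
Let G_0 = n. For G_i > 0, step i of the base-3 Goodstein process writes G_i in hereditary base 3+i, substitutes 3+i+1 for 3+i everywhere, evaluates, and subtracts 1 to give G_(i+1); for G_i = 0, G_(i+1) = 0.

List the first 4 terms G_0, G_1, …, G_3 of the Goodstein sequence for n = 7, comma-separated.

7, 8, 9, 9

step 0: 7 = 2·3 + 1; sub 4 for 3: 2·4 + 1; = 9; G_1 = 9−1 = 8
step 1: 8 = 2·4; sub 5 for 4: 2·5; = 10; G_2 = 10−1 = 9
step 2: 9 = 5 + 4; sub 6 for 5: 6 + 4; = 10; G_3 = 10−1 = 9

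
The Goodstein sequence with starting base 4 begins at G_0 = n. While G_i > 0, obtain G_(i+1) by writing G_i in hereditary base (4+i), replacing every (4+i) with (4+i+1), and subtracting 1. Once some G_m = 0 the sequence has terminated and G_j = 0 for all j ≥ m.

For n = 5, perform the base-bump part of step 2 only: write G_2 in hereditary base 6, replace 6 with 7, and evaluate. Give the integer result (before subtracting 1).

5

i=0: 5 = 4 + 1 (b=4); 4→5: 5 + 1 = 6; 6−1 = 5
i=1: 5 = 5 (b=5); 5→6: 6 = 6; 6−1 = 5
i=2: 5 = 5 (b=6); 6→7: 5 = 5; 5−1 = 4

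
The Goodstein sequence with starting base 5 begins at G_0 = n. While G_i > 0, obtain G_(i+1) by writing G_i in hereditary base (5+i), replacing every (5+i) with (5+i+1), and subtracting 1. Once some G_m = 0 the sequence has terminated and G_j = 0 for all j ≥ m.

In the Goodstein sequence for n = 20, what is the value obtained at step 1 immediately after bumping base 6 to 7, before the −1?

G_0=20  [base 5] 4·5  →[5↦6]→  4·6 = 24  −1 ⇒ G_1=23
G_1=23  [base 6] 3·6 + 5  →[6↦7]→  3·7 + 5 = 26  −1 ⇒ G_2=25

26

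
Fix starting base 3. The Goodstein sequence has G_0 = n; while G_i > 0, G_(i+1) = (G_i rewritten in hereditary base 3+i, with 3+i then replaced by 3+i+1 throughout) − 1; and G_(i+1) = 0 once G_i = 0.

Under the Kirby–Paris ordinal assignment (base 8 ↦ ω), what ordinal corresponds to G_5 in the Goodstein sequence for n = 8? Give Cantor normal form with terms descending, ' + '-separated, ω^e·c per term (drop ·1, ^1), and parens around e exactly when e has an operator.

[0] 8 ≡ 2·3 + 2 (base 3). Lift 4: 10. −1: 9.
[1] 9 ≡ 2·4 + 1 (base 4). Lift 5: 11. −1: 10.
[2] 10 ≡ 2·5 (base 5). Lift 6: 12. −1: 11.
[3] 11 ≡ 6 + 5 (base 6). Lift 7: 12. −1: 11.
[4] 11 ≡ 7 + 4 (base 7). Lift 8: 12. −1: 11.
[5] 11 ≡ 8 + 3 (base 8). Lift 9: 12. −1: 11.

ω + 3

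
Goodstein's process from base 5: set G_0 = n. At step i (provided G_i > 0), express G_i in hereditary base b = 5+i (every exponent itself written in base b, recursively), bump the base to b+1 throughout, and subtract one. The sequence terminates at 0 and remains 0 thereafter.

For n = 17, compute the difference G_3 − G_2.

(0) 17|_5 = 3·5 + 2 ↦ 3·6 + 2|_6 = 20 ⇒ 19
(1) 19|_6 = 3·6 + 1 ↦ 3·7 + 1|_7 = 22 ⇒ 21
(2) 21|_7 = 3·7 ↦ 3·8|_8 = 24 ⇒ 23

2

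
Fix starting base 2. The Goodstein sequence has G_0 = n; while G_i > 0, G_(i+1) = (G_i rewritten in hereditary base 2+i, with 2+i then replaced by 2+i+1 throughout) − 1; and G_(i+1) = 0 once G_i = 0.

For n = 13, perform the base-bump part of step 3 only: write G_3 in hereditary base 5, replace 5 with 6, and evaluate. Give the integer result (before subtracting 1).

280712

step 0: 13 = 2^(2 + 1) + 2^2 + 1; sub 3 for 2: 3^(3 + 1) + 3^3 + 1; = 109; G_1 = 109−1 = 108
step 1: 108 = 3^(3 + 1) + 3^3; sub 4 for 3: 4^(4 + 1) + 4^4; = 1280; G_2 = 1280−1 = 1279
step 2: 1279 = 4^(4 + 1) + 3·4^3 + 3·4^2 + 3·4 + 3; sub 5 for 4: 5^(5 + 1) + 3·5^3 + 3·5^2 + 3·5 + 3; = 16093; G_3 = 16093−1 = 16092
step 3: 16092 = 5^(5 + 1) + 3·5^3 + 3·5^2 + 3·5 + 2; sub 6 for 5: 6^(6 + 1) + 3·6^3 + 3·6^2 + 3·6 + 2; = 280712; G_4 = 280712−1 = 280711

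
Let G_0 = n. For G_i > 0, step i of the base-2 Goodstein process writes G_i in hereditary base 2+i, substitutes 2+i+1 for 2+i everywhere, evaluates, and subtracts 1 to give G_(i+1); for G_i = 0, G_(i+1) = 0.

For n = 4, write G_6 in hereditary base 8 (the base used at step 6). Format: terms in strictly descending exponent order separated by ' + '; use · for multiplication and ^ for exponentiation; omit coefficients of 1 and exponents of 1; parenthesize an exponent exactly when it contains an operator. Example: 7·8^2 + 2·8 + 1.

2·8^2 + 8 + 3

[0] 4 ≡ 2^2 (base 2). Lift 3: 27. −1: 26.
[1] 26 ≡ 2·3^2 + 2·3 + 2 (base 3). Lift 4: 42. −1: 41.
[2] 41 ≡ 2·4^2 + 2·4 + 1 (base 4). Lift 5: 61. −1: 60.
[3] 60 ≡ 2·5^2 + 2·5 (base 5). Lift 6: 84. −1: 83.
[4] 83 ≡ 2·6^2 + 6 + 5 (base 6). Lift 7: 110. −1: 109.
[5] 109 ≡ 2·7^2 + 7 + 4 (base 7). Lift 8: 140. −1: 139.
[6] 139 ≡ 2·8^2 + 8 + 3 (base 8). Lift 9: 174. −1: 173.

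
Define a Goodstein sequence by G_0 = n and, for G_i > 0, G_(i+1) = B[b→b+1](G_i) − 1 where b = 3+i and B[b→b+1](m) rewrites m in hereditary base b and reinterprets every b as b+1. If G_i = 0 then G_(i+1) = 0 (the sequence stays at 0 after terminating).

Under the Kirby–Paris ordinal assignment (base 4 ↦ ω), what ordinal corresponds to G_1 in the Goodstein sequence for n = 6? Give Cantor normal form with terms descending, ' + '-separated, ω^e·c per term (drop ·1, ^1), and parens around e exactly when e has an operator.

base 3: 6 = 2·3; at 4: 2·4 = 8; next = 7
base 4: 7 = 4 + 3; at 5: 5 + 3 = 8; next = 7

ω + 3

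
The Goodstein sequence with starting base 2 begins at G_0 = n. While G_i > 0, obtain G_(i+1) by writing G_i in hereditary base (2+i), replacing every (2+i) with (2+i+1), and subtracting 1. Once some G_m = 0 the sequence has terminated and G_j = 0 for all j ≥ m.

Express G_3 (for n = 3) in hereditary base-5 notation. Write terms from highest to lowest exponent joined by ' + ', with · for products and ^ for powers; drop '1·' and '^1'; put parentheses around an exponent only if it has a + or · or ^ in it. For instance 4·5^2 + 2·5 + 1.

2

step 0: 3 = 2 + 1; sub 3 for 2: 3 + 1; = 4; G_1 = 4−1 = 3
step 1: 3 = 3; sub 4 for 3: 4; = 4; G_2 = 4−1 = 3
step 2: 3 = 3; sub 5 for 4: 3; = 3; G_3 = 3−1 = 2
step 3: 2 = 2; sub 6 for 5: 2; = 2; G_4 = 2−1 = 1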